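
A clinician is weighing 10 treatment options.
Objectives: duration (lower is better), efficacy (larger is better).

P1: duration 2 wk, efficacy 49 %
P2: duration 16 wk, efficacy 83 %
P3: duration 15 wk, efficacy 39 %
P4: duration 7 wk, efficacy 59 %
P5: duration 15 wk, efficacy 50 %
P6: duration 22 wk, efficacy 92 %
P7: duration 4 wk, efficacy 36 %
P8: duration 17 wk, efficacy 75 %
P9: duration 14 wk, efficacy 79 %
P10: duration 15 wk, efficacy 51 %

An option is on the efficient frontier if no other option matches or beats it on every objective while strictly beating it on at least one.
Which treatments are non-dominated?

P1: not dominated (best duration).
P2: not dominated.
P3: dominated by P1 (duration 2≤15, efficacy 49≥39).
P4: not dominated.
P5: dominated by P4 (duration 7≤15, efficacy 59≥50).
P6: not dominated (best efficacy).
P7: dominated by P1 (duration 2≤4, efficacy 49≥36).
P8: dominated by P2 (duration 16≤17, efficacy 83≥75).
P9: not dominated.
P10: dominated by P4 (duration 7≤15, efficacy 59≥51).

P1, P2, P4, P6, P9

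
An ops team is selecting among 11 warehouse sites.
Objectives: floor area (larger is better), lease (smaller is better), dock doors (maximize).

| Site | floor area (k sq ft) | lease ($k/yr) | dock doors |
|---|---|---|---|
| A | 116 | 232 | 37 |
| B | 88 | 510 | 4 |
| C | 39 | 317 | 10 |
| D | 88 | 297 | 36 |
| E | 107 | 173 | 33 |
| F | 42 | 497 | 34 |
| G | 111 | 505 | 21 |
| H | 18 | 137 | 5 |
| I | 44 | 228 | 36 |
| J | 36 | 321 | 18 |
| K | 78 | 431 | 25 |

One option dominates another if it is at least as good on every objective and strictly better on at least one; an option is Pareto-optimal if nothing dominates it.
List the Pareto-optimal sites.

A, E, H, I

A: not dominated (best floor area).
B: dominated by A (floor area 116≥88, lease 232≤510, dock doors 37≥4).
C: dominated by A (floor area 116≥39, lease 232≤317, dock doors 37≥10).
D: dominated by A (floor area 116≥88, lease 232≤297, dock doors 37≥36).
E: not dominated.
F: dominated by A (floor area 116≥42, lease 232≤497, dock doors 37≥34).
G: dominated by A (floor area 116≥111, lease 232≤505, dock doors 37≥21).
H: not dominated (best lease).
I: not dominated.
J: dominated by A (floor area 116≥36, lease 232≤321, dock doors 37≥18).
K: dominated by A (floor area 116≥78, lease 232≤431, dock doors 37≥25).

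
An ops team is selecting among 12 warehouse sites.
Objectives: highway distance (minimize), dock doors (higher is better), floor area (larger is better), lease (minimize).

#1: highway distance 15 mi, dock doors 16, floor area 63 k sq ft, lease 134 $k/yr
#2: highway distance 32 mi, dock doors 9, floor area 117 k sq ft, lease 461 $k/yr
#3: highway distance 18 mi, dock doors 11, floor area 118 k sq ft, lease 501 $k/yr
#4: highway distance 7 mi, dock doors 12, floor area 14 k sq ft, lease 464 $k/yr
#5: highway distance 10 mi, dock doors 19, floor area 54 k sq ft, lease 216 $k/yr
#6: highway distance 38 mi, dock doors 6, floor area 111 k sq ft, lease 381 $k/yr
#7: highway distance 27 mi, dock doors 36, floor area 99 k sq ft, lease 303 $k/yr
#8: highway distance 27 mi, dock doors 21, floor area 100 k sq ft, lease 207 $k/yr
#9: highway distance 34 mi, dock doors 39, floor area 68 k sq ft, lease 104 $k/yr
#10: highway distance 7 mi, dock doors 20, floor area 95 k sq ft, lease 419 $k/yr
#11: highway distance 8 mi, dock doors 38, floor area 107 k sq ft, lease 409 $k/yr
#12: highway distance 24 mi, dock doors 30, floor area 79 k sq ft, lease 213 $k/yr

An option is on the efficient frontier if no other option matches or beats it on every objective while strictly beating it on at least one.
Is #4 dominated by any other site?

Yes

#10 vs #4: highway distance 7≤7, dock doors 20≥12, floor area 95≥14, lease 419≤464 — #10 is at least as good on every objective and strictly better on at least one, so #10 dominates #4.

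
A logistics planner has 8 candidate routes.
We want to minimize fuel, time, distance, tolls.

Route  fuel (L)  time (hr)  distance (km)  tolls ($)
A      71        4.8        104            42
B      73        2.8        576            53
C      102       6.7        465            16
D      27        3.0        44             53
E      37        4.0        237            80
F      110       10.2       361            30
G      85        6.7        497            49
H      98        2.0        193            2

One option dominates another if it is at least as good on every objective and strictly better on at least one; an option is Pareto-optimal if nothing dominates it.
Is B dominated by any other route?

No

A: worse on time (4.8 vs 2.8).
C: worse on fuel (102 vs 73).
D: worse on time (3.0 vs 2.8).
E: worse on time (4.0 vs 2.8).
F: worse on fuel (110 vs 73).
G: worse on fuel (85 vs 73).
H: worse on fuel (98 vs 73).
No option is at least as good as B on every objective and strictly better on one.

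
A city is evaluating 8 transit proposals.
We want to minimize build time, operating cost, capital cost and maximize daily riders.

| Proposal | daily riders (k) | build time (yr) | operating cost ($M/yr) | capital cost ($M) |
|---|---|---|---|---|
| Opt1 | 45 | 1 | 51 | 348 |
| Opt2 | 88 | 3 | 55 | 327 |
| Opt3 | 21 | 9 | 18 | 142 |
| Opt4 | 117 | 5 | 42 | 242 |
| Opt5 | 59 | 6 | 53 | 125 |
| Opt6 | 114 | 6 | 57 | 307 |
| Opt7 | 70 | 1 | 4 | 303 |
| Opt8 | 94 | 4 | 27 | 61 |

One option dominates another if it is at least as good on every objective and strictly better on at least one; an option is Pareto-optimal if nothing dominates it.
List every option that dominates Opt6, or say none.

Opt4

Opt4: daily riders 117≥114, build time 5≤6, operating cost 42≤57, capital cost 242≤307 — dominates Opt6.
Others (Opt1, Opt2, Opt3, Opt5, Opt7, Opt8) are each worse than Opt6 on at least one objective.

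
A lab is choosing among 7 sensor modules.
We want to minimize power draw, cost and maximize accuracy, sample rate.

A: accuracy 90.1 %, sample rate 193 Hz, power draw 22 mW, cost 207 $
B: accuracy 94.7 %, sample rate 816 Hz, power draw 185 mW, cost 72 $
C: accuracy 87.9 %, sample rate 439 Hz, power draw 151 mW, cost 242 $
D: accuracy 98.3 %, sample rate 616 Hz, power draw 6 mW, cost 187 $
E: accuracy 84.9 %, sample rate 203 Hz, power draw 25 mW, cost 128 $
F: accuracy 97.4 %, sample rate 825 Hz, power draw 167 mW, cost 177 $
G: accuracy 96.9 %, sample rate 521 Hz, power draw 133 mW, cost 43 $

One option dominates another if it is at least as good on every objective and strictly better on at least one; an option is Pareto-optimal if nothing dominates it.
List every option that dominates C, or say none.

D, G

D: accuracy 98.3≥87.9, sample rate 616≥439, power draw 6≤151, cost 187≤242 — dominates C.
G: accuracy 96.9≥87.9, sample rate 521≥439, power draw 133≤151, cost 43≤242 — dominates C.
Others (A, B, E, F) are each worse than C on at least one objective.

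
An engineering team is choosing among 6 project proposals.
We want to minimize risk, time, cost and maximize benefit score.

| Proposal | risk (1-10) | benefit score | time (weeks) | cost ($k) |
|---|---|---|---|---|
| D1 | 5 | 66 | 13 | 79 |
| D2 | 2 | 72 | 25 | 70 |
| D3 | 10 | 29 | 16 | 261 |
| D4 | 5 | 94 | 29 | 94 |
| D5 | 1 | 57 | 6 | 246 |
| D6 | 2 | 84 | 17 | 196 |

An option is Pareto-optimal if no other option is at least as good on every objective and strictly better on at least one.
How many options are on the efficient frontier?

5

D1: not dominated.
D2: not dominated (best cost).
D3: dominated by D1 (risk 5≤10, benefit score 66≥29, time 13≤16, cost 79≤261).
D4: not dominated (best benefit score).
D5: not dominated (best risk).
D6: not dominated.
Pareto-optimal: D1, D2, D4, D5, D6 → 5.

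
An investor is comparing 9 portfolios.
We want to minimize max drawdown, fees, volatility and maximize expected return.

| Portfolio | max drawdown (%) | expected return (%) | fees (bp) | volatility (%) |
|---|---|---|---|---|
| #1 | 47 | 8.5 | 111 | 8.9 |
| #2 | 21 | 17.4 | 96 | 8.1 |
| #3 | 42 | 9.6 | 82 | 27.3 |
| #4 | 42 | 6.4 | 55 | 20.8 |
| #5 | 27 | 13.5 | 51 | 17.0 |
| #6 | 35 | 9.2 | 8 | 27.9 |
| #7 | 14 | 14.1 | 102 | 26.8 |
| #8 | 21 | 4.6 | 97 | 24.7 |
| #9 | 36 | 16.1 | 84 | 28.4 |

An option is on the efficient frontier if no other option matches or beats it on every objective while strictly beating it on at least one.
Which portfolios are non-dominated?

#2, #5, #6, #7, #9

#1: dominated by #2 (max drawdown 21≤47, expected return 17.4≥8.5, fees 96≤111, volatility 8.1≤8.9).
#2: not dominated (best expected return).
#3: dominated by #5 (max drawdown 27≤42, expected return 13.5≥9.6, fees 51≤82, volatility 17.0≤27.3).
#4: dominated by #5 (max drawdown 27≤42, expected return 13.5≥6.4, fees 51≤55, volatility 17.0≤20.8).
#5: not dominated.
#6: not dominated (best fees).
#7: not dominated (best max drawdown).
#8: dominated by #2 (max drawdown 21≤21, expected return 17.4≥4.6, fees 96≤97, volatility 8.1≤24.7).
#9: not dominated.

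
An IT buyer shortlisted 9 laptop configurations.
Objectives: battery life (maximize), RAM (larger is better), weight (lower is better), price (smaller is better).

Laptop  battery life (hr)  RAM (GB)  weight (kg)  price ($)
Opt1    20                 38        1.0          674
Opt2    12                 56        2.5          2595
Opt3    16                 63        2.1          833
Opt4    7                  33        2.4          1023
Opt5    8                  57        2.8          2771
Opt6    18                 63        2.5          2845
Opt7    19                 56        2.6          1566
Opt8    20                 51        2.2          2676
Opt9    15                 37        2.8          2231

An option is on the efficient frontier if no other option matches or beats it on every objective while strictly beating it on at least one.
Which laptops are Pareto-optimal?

Opt1: not dominated (best weight).
Opt2: dominated by Opt3 (battery life 16≥12, RAM 63≥56, weight 2.1≤2.5, price 833≤2595).
Opt3: not dominated.
Opt4: dominated by Opt1 (battery life 20≥7, RAM 38≥33, weight 1.0≤2.4, price 674≤1023).
Opt5: dominated by Opt3 (battery life 16≥8, RAM 63≥57, weight 2.1≤2.8, price 833≤2771).
Opt6: not dominated.
Opt7: not dominated.
Opt8: not dominated.
Opt9: dominated by Opt1 (battery life 20≥15, RAM 38≥37, weight 1.0≤2.8, price 674≤2231).

Opt1, Opt3, Opt6, Opt7, Opt8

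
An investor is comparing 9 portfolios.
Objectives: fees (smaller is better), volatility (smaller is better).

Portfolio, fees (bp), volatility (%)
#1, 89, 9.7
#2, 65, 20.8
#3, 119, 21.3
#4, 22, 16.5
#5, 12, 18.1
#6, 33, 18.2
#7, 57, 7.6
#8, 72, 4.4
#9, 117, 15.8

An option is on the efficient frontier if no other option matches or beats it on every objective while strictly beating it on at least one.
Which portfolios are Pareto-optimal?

#4, #5, #7, #8

#1: dominated by #7 (fees 57≤89, volatility 7.6≤9.7).
#2: dominated by #4 (fees 22≤65, volatility 16.5≤20.8).
#3: dominated by #1 (fees 89≤119, volatility 9.7≤21.3).
#4: not dominated.
#5: not dominated (best fees).
#6: dominated by #4 (fees 22≤33, volatility 16.5≤18.2).
#7: not dominated.
#8: not dominated (best volatility).
#9: dominated by #1 (fees 89≤117, volatility 9.7≤15.8).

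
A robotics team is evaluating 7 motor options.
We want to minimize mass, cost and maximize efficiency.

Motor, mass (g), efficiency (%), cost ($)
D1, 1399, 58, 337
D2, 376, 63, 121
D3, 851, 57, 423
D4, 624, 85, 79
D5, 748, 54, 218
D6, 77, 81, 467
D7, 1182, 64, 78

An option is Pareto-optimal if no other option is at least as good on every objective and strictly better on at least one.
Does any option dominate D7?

D1: worse on mass (1399 vs 1182).
D2: worse on efficiency (63 vs 64).
D3: worse on efficiency (57 vs 64).
D4: worse on cost (79 vs 78).
D5: worse on efficiency (54 vs 64).
D6: worse on cost (467 vs 78).
No option is at least as good as D7 on every objective and strictly better on one.

No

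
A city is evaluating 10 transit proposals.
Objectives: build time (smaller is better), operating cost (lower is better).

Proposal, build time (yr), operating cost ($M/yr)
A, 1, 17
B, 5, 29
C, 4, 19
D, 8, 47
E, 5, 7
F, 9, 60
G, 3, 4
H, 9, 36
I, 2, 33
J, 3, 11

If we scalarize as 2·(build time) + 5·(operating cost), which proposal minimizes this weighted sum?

G

A: 2·1 + 5·17 = 87
B: 2·5 + 5·29 = 155
C: 2·4 + 5·19 = 103
D: 2·8 + 5·47 = 251
E: 2·5 + 5·7 = 45
F: 2·9 + 5·60 = 318
G: 2·3 + 5·4 = 26
H: 2·9 + 5·36 = 198
I: 2·2 + 5·33 = 169
J: 2·3 + 5·11 = 61
Lowest: G at 26.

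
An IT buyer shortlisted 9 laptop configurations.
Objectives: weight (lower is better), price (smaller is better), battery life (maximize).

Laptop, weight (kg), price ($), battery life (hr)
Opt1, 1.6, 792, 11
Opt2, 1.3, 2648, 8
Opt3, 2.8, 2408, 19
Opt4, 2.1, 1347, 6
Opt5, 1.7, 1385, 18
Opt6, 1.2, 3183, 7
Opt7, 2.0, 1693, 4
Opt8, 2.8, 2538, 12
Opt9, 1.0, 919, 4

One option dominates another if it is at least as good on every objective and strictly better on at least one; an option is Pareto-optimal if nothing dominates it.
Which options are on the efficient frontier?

Opt1: not dominated (best price).
Opt2: not dominated.
Opt3: not dominated (best battery life).
Opt4: dominated by Opt1 (weight 1.6≤2.1, price 792≤1347, battery life 11≥6).
Opt5: not dominated.
Opt6: not dominated.
Opt7: dominated by Opt1 (weight 1.6≤2.0, price 792≤1693, battery life 11≥4).
Opt8: dominated by Opt3 (weight 2.8≤2.8, price 2408≤2538, battery life 19≥12).
Opt9: not dominated (best weight).

Opt1, Opt2, Opt3, Opt5, Opt6, Opt9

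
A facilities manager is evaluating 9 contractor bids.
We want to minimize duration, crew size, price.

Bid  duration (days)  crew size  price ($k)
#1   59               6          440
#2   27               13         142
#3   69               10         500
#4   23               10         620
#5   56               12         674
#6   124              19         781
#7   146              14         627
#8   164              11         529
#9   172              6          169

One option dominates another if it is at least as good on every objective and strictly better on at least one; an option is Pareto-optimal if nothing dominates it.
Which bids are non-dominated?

#1, #2, #4, #9

#1: not dominated.
#2: not dominated (best price).
#3: dominated by #1 (duration 59≤69, crew size 6≤10, price 440≤500).
#4: not dominated (best duration).
#5: dominated by #4 (duration 23≤56, crew size 10≤12, price 620≤674).
#6: dominated by #1 (duration 59≤124, crew size 6≤19, price 440≤781).
#7: dominated by #1 (duration 59≤146, crew size 6≤14, price 440≤627).
#8: dominated by #1 (duration 59≤164, crew size 6≤11, price 440≤529).
#9: not dominated.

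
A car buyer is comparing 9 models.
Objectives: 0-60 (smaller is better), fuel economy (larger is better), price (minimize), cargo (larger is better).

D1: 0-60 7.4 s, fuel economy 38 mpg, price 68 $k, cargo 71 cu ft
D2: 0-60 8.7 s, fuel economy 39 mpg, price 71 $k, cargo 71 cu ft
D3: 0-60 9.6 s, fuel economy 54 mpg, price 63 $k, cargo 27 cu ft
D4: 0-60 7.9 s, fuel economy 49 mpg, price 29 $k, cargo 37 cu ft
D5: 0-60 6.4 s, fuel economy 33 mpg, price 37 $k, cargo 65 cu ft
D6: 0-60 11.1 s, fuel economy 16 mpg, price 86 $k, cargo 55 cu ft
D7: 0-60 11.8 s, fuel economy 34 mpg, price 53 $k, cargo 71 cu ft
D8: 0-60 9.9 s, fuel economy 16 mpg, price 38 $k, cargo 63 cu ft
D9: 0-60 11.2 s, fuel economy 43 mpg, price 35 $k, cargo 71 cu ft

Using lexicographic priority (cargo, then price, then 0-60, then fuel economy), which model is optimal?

First maximize cargo: best is 71, kept {D1, D2, D7, D9}.
Then minimize price: best is 35, kept {D9}.

D9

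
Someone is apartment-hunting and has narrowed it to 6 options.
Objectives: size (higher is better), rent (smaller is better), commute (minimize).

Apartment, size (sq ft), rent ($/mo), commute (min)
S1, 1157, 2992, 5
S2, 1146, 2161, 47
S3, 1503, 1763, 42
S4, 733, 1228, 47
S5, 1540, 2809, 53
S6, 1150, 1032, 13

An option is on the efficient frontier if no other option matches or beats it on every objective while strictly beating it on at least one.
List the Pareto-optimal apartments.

S1, S3, S5, S6

S1: not dominated (best commute).
S2: dominated by S3 (size 1503≥1146, rent 1763≤2161, commute 42≤47).
S3: not dominated.
S4: dominated by S6 (size 1150≥733, rent 1032≤1228, commute 13≤47).
S5: not dominated (best size).
S6: not dominated (best rent).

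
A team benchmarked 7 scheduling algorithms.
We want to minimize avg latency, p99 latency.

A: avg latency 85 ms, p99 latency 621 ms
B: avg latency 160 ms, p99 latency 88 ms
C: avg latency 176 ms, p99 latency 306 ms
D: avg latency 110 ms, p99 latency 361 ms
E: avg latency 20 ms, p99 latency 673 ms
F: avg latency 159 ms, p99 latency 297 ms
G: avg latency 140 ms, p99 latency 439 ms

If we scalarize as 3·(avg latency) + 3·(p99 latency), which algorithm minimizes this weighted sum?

A: 3·85 + 3·621 = 2118
B: 3·160 + 3·88 = 744
C: 3·176 + 3·306 = 1446
D: 3·110 + 3·361 = 1413
E: 3·20 + 3·673 = 2079
F: 3·159 + 3·297 = 1368
G: 3·140 + 3·439 = 1737
Lowest: B at 744.

B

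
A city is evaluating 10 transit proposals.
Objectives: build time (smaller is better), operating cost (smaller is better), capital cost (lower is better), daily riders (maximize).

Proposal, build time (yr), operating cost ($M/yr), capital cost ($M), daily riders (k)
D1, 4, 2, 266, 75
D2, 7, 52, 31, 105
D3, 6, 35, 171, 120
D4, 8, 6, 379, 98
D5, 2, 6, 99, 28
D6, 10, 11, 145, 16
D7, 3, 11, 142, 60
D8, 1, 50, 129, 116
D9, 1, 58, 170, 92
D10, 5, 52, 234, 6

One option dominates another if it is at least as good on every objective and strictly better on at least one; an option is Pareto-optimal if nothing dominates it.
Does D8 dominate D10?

Yes

D8 vs D10: build time 1≤5, operating cost 50≤52, capital cost 129≤234, daily riders 116≥6 — D8 is at least as good on every objective with at least one strict improvement.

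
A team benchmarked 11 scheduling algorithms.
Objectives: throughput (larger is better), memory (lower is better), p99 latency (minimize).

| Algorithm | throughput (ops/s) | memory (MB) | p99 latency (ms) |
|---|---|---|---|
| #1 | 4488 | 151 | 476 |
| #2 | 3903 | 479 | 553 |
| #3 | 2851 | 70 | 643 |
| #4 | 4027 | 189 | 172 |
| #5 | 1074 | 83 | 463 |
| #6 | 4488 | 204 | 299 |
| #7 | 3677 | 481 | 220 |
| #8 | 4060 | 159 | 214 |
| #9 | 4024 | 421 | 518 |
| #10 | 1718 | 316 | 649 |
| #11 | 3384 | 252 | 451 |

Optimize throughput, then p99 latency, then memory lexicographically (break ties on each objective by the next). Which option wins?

First maximize throughput: best is 4488, kept {#1, #6}.
Then minimize p99 latency: best is 299, kept {#6}.

#6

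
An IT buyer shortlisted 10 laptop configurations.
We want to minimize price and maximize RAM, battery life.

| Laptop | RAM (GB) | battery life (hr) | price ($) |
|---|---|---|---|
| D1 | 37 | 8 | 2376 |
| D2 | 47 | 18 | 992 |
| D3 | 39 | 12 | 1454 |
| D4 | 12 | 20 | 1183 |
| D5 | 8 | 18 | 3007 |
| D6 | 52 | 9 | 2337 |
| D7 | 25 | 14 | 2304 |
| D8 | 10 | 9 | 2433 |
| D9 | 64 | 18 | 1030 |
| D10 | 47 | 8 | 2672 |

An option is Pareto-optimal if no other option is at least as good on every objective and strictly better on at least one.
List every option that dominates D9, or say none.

none

D1: worse on RAM (37 vs 64).
D2: worse on RAM (47 vs 64).
D3: worse on RAM (39 vs 64).
D4: worse on RAM (12 vs 64).
D5: worse on RAM (8 vs 64).
D6: worse on RAM (52 vs 64).
D7: worse on RAM (25 vs 64).
D8: worse on RAM (10 vs 64).
D10: worse on RAM (47 vs 64).
No option dominates D9.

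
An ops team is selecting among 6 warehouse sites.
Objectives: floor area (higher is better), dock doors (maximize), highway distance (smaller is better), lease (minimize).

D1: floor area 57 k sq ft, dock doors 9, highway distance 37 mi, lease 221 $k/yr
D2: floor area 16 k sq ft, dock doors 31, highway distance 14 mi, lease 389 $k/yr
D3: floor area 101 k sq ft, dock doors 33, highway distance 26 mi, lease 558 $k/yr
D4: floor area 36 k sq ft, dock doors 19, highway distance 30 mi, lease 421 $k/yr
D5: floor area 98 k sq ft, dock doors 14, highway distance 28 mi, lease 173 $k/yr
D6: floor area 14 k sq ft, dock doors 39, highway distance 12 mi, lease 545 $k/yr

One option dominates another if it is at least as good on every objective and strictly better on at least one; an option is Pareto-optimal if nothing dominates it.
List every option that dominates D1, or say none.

D5

D5: floor area 98≥57, dock doors 14≥9, highway distance 28≤37, lease 173≤221 — dominates D1.
Others (D2, D3, D4, D6) are each worse than D1 on at least one objective.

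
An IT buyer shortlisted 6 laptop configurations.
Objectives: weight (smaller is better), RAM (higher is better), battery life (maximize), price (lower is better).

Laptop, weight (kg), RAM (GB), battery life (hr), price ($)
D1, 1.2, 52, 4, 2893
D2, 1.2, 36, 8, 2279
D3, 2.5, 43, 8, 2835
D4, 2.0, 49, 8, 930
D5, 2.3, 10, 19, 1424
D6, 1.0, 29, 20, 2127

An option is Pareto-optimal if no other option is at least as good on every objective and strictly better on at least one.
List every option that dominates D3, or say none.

D4: weight 2.0≤2.5, RAM 49≥43, battery life 8≥8, price 930≤2835 — dominates D3.
Others (D1, D2, D5, D6) are each worse than D3 on at least one objective.

D4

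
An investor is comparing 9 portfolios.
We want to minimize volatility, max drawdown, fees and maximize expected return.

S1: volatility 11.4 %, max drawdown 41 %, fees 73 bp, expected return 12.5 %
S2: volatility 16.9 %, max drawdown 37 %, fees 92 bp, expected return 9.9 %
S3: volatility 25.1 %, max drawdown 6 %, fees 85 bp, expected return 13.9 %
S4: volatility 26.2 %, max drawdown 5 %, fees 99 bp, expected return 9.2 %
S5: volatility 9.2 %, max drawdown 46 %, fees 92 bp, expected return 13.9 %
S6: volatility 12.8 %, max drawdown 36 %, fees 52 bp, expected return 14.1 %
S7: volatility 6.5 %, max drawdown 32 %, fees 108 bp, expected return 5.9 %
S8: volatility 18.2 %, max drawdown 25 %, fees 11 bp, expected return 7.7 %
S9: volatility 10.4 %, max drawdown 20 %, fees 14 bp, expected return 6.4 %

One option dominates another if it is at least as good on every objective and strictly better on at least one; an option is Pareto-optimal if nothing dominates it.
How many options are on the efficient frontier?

S1: not dominated.
S2: dominated by S6 (volatility 12.8≤16.9, max drawdown 36≤37, fees 52≤92, expected return 14.1≥9.9).
S3: not dominated.
S4: not dominated (best max drawdown).
S5: not dominated.
S6: not dominated (best expected return).
S7: not dominated (best volatility).
S8: not dominated (best fees).
S9: not dominated.
Pareto-optimal: S1, S3, S4, S5, S6, S7, S8, S9 → 8.

8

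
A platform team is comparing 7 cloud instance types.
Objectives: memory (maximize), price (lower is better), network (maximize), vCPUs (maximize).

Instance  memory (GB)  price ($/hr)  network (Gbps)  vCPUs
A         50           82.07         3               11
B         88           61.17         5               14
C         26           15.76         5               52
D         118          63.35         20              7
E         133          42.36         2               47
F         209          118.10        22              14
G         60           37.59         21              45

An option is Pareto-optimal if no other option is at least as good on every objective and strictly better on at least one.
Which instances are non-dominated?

B, C, D, E, F, G

A: dominated by B (memory 88≥50, price 61.17≤82.07, network 5≥3, vCPUs 14≥11).
B: not dominated.
C: not dominated (best price).
D: not dominated.
E: not dominated.
F: not dominated (best memory).
G: not dominated.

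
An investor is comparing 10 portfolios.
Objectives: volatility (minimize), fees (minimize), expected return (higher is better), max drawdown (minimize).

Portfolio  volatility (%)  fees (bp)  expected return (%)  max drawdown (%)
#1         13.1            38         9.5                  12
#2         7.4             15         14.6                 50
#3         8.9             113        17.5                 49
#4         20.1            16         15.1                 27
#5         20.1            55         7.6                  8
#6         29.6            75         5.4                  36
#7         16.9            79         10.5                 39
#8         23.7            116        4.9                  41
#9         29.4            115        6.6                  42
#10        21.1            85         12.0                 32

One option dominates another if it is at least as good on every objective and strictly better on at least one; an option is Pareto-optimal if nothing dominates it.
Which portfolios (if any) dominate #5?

none

#1: worse on max drawdown (12 vs 8).
#2: worse on max drawdown (50 vs 8).
#3: worse on fees (113 vs 55).
#4: worse on max drawdown (27 vs 8).
#6: worse on volatility (29.6 vs 20.1).
#7: worse on fees (79 vs 55).
#8: worse on volatility (23.7 vs 20.1).
#9: worse on volatility (29.4 vs 20.1).
#10: worse on volatility (21.1 vs 20.1).
No option dominates #5.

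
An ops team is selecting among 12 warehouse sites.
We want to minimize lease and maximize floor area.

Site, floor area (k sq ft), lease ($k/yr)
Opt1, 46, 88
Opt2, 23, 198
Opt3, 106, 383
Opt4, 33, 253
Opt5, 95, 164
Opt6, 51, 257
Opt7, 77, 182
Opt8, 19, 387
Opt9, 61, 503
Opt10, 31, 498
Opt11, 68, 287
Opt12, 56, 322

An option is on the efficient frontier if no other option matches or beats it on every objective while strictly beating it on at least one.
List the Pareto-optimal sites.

Opt1: not dominated (best lease).
Opt2: dominated by Opt1 (floor area 46≥23, lease 88≤198).
Opt3: not dominated (best floor area).
Opt4: dominated by Opt1 (floor area 46≥33, lease 88≤253).
Opt5: not dominated.
Opt6: dominated by Opt5 (floor area 95≥51, lease 164≤257).
Opt7: dominated by Opt5 (floor area 95≥77, lease 164≤182).
Opt8: dominated by Opt1 (floor area 46≥19, lease 88≤387).
Opt9: dominated by Opt3 (floor area 106≥61, lease 383≤503).
Opt10: dominated by Opt1 (floor area 46≥31, lease 88≤498).
Opt11: dominated by Opt5 (floor area 95≥68, lease 164≤287).
Opt12: dominated by Opt5 (floor area 95≥56, lease 164≤322).

Opt1, Opt3, Opt5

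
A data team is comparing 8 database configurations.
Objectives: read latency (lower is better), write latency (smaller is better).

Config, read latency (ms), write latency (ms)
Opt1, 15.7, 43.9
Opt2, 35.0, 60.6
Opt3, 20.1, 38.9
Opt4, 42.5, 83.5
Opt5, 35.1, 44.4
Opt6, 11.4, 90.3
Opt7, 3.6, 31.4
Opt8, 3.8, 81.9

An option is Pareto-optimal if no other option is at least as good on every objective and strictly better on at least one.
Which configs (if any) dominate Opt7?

Opt1: worse on read latency (15.7 vs 3.6).
Opt2: worse on read latency (35.0 vs 3.6).
Opt3: worse on read latency (20.1 vs 3.6).
Opt4: worse on read latency (42.5 vs 3.6).
Opt5: worse on read latency (35.1 vs 3.6).
Opt6: worse on read latency (11.4 vs 3.6).
Opt8: worse on read latency (3.8 vs 3.6).
No option dominates Opt7.

none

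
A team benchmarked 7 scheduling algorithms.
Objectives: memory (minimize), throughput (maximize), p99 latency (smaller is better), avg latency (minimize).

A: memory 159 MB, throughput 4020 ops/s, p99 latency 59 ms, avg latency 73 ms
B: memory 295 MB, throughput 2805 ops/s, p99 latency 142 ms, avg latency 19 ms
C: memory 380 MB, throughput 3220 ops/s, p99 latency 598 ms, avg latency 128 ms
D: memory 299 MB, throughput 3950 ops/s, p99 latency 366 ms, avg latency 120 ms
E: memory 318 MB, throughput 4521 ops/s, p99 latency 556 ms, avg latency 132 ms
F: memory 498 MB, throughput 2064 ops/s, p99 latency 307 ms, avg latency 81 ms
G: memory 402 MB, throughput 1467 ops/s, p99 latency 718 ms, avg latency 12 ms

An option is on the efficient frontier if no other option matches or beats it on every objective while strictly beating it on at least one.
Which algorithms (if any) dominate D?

A: memory 159≤299, throughput 4020≥3950, p99 latency 59≤366, avg latency 73≤120 — dominates D.
Others (B, C, E, F, G) are each worse than D on at least one objective.

A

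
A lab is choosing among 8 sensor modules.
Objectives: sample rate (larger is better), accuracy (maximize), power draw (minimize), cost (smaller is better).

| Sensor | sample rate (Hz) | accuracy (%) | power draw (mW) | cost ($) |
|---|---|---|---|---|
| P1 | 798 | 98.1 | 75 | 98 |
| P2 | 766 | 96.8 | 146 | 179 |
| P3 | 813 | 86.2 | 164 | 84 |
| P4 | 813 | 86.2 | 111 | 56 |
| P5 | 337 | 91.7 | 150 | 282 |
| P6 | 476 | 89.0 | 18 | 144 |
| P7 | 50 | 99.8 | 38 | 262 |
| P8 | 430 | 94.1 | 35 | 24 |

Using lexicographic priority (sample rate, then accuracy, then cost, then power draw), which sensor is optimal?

P4

First maximize sample rate: best is 813, kept {P3, P4}.
Then maximize accuracy: best is 86.2, kept {P3, P4}.
Then minimize cost: best is 56, kept {P4}.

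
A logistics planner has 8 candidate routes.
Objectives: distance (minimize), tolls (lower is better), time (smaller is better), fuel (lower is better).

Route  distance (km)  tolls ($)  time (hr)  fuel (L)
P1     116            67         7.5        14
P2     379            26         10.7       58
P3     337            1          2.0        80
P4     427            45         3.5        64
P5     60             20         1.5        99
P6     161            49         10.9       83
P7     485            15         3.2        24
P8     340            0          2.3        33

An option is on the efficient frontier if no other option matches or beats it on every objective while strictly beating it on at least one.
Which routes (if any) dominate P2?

P8: distance 340≤379, tolls 0≤26, time 2.3≤10.7, fuel 33≤58 — dominates P2.
Others (P1, P3, P4, P5, P6, P7) are each worse than P2 on at least one objective.

P8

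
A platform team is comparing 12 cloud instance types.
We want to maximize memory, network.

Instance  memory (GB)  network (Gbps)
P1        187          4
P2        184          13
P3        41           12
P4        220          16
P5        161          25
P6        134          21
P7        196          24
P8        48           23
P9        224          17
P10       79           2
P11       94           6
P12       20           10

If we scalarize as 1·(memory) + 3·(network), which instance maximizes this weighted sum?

P9

P1: 1·187 + 3·4 = 199
P2: 1·184 + 3·13 = 223
P3: 1·41 + 3·12 = 77
P4: 1·220 + 3·16 = 268
P5: 1·161 + 3·25 = 236
P6: 1·134 + 3·21 = 197
P7: 1·196 + 3·24 = 268
P8: 1·48 + 3·23 = 117
P9: 1·224 + 3·17 = 275
P10: 1·79 + 3·2 = 85
P11: 1·94 + 3·6 = 112
P12: 1·20 + 3·10 = 50
Highest: P9 at 275.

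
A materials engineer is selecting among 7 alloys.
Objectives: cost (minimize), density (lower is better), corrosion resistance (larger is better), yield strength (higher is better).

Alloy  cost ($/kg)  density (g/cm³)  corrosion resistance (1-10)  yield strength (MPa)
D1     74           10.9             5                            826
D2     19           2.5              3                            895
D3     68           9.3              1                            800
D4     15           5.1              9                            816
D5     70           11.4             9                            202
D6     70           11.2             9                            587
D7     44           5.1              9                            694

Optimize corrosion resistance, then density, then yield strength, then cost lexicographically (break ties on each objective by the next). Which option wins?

First maximize corrosion resistance: best is 9, kept {D4, D5, D6, D7}.
Then minimize density: best is 5.1, kept {D4, D7}.
Then maximize yield strength: best is 816, kept {D4}.

D4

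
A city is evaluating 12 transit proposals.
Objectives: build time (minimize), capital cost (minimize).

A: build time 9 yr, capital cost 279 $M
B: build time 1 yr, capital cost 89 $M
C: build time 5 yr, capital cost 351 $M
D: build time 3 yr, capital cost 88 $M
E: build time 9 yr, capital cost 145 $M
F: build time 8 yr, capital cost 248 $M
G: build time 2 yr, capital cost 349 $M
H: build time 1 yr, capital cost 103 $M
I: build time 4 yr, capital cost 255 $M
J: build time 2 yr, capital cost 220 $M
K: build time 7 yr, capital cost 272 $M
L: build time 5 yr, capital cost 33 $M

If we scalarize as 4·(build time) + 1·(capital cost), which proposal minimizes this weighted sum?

A: 4·9 + 1·279 = 315
B: 4·1 + 1·89 = 93
C: 4·5 + 1·351 = 371
D: 4·3 + 1·88 = 100
E: 4·9 + 1·145 = 181
F: 4·8 + 1·248 = 280
G: 4·2 + 1·349 = 357
H: 4·1 + 1·103 = 107
I: 4·4 + 1·255 = 271
J: 4·2 + 1·220 = 228
K: 4·7 + 1·272 = 300
L: 4·5 + 1·33 = 53
Lowest: L at 53.

L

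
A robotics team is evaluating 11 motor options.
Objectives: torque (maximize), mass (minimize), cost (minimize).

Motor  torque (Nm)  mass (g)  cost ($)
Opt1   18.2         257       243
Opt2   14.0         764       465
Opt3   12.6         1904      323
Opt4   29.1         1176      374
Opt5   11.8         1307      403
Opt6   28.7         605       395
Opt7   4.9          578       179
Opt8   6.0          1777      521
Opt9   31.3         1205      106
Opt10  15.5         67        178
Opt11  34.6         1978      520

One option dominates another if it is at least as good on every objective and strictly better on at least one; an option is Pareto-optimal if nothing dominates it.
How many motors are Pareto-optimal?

Opt1: not dominated.
Opt2: dominated by Opt1 (torque 18.2≥14.0, mass 257≤764, cost 243≤465).
Opt3: dominated by Opt1 (torque 18.2≥12.6, mass 257≤1904, cost 243≤323).
Opt4: not dominated.
Opt5: dominated by Opt1 (torque 18.2≥11.8, mass 257≤1307, cost 243≤403).
Opt6: not dominated.
Opt7: dominated by Opt10 (torque 15.5≥4.9, mass 67≤578, cost 178≤179).
Opt8: dominated by Opt1 (torque 18.2≥6.0, mass 257≤1777, cost 243≤521).
Opt9: not dominated (best cost).
Opt10: not dominated (best mass).
Opt11: not dominated (best torque).
Pareto-optimal: Opt1, Opt4, Opt6, Opt9, Opt10, Opt11 → 6.

6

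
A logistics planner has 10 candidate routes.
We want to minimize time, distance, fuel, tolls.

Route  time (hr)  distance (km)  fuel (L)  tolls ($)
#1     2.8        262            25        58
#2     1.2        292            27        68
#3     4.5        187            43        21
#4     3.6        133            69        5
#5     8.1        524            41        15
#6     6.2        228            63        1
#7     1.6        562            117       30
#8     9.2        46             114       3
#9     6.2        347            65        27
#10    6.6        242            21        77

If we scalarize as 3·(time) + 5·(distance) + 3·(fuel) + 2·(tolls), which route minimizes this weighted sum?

#1: 3·2.8 + 5·262 + 3·25 + 2·58 = 1509.4
#2: 3·1.2 + 5·292 + 3·27 + 2·68 = 1680.6
#3: 3·4.5 + 5·187 + 3·43 + 2·21 = 1119.5
#4: 3·3.6 + 5·133 + 3·69 + 2·5 = 892.8
#5: 3·8.1 + 5·524 + 3·41 + 2·15 = 2797.3
#6: 3·6.2 + 5·228 + 3·63 + 2·1 = 1349.6
#7: 3·1.6 + 5·562 + 3·117 + 2·30 = 3225.8
#8: 3·9.2 + 5·46 + 3·114 + 2·3 = 605.6
#9: 3·6.2 + 5·347 + 3·65 + 2·27 = 2002.6
#10: 3·6.6 + 5·242 + 3·21 + 2·77 = 1446.8
Lowest: #8 at 605.6.

#8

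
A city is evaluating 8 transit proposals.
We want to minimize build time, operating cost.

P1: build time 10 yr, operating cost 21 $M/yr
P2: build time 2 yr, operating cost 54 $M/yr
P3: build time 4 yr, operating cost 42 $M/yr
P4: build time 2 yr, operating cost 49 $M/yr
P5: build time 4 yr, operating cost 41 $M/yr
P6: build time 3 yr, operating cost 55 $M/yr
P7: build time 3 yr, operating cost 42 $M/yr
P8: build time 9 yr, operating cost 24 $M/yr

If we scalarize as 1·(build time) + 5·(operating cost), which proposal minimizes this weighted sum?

P1: 1·10 + 5·21 = 115
P2: 1·2 + 5·54 = 272
P3: 1·4 + 5·42 = 214
P4: 1·2 + 5·49 = 247
P5: 1·4 + 5·41 = 209
P6: 1·3 + 5·55 = 278
P7: 1·3 + 5·42 = 213
P8: 1·9 + 5·24 = 129
Lowest: P1 at 115.

P1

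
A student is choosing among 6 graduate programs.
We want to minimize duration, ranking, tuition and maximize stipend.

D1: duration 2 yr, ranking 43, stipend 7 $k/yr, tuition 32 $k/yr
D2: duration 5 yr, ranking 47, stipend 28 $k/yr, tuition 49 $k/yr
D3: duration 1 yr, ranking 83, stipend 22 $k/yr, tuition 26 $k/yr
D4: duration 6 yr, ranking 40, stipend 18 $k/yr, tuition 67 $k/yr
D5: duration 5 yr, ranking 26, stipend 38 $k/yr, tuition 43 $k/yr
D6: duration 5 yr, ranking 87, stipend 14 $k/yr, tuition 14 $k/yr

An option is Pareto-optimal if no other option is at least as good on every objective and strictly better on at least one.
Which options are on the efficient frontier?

D1, D3, D5, D6

D1: not dominated.
D2: dominated by D5 (duration 5≤5, ranking 26≤47, stipend 38≥28, tuition 43≤49).
D3: not dominated (best duration).
D4: dominated by D5 (duration 5≤6, ranking 26≤40, stipend 38≥18, tuition 43≤67).
D5: not dominated (best ranking).
D6: not dominated (best tuition).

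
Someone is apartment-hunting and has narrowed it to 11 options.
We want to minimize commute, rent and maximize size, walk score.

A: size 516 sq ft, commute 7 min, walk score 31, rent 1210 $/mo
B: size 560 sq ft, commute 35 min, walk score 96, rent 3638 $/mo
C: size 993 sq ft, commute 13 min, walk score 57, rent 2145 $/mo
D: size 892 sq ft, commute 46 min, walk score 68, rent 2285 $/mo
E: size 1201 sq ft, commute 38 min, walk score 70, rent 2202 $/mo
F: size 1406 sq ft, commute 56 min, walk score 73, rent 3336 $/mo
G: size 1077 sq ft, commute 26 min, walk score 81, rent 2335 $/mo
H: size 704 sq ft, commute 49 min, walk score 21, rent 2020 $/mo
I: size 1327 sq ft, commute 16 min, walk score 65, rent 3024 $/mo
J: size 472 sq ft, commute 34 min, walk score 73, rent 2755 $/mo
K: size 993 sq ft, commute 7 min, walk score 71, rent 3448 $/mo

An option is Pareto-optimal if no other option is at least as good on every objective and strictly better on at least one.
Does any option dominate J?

G vs J: size 1077≥472, commute 26≤34, walk score 81≥73, rent 2335≤2755 — G is at least as good on every objective and strictly better on at least one, so G dominates J.

Yes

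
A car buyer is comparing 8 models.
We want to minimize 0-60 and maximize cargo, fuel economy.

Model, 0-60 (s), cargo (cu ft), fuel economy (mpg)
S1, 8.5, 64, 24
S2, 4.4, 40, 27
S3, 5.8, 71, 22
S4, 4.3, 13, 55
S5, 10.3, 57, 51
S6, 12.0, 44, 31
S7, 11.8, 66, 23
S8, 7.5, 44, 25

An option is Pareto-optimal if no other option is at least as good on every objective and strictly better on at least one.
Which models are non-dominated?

S1, S2, S3, S4, S5, S7, S8

S1: not dominated.
S2: not dominated.
S3: not dominated (best cargo).
S4: not dominated (best 0-60).
S5: not dominated.
S6: dominated by S5 (0-60 10.3≤12.0, cargo 57≥44, fuel economy 51≥31).
S7: not dominated.
S8: not dominated.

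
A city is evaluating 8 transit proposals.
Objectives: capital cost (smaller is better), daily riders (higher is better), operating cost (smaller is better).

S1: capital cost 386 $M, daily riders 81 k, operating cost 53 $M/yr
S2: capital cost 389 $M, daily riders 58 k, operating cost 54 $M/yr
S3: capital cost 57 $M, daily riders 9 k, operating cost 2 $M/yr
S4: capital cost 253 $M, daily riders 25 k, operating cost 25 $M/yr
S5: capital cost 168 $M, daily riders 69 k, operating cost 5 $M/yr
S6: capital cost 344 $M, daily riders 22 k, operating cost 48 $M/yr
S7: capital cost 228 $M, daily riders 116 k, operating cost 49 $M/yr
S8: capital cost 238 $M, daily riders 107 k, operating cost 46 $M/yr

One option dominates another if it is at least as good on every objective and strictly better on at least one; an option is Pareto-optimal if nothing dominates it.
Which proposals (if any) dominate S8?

none

S1: worse on capital cost (386 vs 238).
S2: worse on capital cost (389 vs 238).
S3: worse on daily riders (9 vs 107).
S4: worse on capital cost (253 vs 238).
S5: worse on daily riders (69 vs 107).
S6: worse on capital cost (344 vs 238).
S7: worse on operating cost (49 vs 46).
No option dominates S8.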